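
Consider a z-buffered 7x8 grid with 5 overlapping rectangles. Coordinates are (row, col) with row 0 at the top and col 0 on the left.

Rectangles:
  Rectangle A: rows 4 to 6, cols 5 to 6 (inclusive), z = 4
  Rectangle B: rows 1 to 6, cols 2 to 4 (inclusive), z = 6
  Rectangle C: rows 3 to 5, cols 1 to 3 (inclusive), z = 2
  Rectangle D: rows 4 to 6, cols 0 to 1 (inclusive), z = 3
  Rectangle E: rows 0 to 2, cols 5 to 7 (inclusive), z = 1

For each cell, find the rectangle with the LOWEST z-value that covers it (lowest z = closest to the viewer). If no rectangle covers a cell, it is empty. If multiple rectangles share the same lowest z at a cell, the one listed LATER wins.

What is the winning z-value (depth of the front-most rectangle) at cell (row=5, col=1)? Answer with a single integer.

Check cell (5,1):
  A: rows 4-6 cols 5-6 -> outside (col miss)
  B: rows 1-6 cols 2-4 -> outside (col miss)
  C: rows 3-5 cols 1-3 z=2 -> covers; best now C (z=2)
  D: rows 4-6 cols 0-1 z=3 -> covers; best now C (z=2)
  E: rows 0-2 cols 5-7 -> outside (row miss)
Winner: C at z=2

Answer: 2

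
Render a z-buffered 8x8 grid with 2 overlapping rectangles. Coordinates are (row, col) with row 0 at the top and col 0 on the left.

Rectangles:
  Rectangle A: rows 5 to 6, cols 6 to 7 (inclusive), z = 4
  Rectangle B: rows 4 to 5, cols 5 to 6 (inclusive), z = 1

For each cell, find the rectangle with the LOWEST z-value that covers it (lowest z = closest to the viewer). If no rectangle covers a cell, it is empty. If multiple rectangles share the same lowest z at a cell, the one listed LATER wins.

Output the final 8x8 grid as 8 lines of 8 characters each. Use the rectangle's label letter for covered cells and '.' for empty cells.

........
........
........
........
.....BB.
.....BBA
......AA
........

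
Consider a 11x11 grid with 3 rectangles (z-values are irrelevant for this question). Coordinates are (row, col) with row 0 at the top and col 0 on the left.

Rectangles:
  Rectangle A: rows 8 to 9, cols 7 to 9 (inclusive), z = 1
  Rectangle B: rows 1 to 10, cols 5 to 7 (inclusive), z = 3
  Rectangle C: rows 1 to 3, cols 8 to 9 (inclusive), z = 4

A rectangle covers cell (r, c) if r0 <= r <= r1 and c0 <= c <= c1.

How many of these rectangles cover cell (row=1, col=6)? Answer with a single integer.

Check cell (1,6):
  A: rows 8-9 cols 7-9 -> outside (row miss)
  B: rows 1-10 cols 5-7 -> covers
  C: rows 1-3 cols 8-9 -> outside (col miss)
Count covering = 1

Answer: 1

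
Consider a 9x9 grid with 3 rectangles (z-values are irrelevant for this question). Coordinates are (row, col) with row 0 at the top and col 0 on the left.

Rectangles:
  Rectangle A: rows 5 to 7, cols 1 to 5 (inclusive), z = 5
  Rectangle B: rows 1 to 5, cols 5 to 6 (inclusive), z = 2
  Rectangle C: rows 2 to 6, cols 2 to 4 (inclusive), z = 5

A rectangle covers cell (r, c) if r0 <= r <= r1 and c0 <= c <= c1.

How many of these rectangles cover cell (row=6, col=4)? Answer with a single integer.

Check cell (6,4):
  A: rows 5-7 cols 1-5 -> covers
  B: rows 1-5 cols 5-6 -> outside (row miss)
  C: rows 2-6 cols 2-4 -> covers
Count covering = 2

Answer: 2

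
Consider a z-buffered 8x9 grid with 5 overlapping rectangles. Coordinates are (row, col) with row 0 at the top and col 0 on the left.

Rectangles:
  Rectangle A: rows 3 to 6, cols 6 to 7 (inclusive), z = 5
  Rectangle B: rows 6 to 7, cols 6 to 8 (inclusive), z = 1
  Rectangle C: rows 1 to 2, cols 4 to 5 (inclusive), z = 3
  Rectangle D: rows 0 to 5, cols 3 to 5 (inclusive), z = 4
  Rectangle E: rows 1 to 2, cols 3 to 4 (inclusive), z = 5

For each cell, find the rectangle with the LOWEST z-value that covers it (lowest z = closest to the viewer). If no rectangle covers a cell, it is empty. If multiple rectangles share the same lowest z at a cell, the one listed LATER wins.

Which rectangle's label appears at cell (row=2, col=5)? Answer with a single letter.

Answer: C

Derivation:
Check cell (2,5):
  A: rows 3-6 cols 6-7 -> outside (row miss)
  B: rows 6-7 cols 6-8 -> outside (row miss)
  C: rows 1-2 cols 4-5 z=3 -> covers; best now C (z=3)
  D: rows 0-5 cols 3-5 z=4 -> covers; best now C (z=3)
  E: rows 1-2 cols 3-4 -> outside (col miss)
Winner: C at z=3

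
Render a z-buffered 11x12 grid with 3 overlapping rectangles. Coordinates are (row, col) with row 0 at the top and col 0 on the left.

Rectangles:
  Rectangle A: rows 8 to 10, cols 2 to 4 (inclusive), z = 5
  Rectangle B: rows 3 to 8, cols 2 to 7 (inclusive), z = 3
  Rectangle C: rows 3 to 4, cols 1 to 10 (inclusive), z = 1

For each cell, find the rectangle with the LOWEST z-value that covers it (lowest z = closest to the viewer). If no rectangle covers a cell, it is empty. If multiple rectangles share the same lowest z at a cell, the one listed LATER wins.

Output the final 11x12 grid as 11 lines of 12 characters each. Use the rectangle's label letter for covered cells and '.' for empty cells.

............
............
............
.CCCCCCCCCC.
.CCCCCCCCCC.
..BBBBBB....
..BBBBBB....
..BBBBBB....
..BBBBBB....
..AAA.......
..AAA.......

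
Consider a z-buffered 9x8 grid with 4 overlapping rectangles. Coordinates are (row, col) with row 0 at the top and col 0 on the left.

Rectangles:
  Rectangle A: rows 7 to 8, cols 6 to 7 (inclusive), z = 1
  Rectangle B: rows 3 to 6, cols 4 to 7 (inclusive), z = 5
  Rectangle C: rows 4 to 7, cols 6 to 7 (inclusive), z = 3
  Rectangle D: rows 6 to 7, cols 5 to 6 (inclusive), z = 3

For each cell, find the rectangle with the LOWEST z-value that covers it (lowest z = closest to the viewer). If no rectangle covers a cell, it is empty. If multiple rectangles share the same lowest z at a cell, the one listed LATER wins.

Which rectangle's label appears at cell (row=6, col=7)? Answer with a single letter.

Answer: C

Derivation:
Check cell (6,7):
  A: rows 7-8 cols 6-7 -> outside (row miss)
  B: rows 3-6 cols 4-7 z=5 -> covers; best now B (z=5)
  C: rows 4-7 cols 6-7 z=3 -> covers; best now C (z=3)
  D: rows 6-7 cols 5-6 -> outside (col miss)
Winner: C at z=3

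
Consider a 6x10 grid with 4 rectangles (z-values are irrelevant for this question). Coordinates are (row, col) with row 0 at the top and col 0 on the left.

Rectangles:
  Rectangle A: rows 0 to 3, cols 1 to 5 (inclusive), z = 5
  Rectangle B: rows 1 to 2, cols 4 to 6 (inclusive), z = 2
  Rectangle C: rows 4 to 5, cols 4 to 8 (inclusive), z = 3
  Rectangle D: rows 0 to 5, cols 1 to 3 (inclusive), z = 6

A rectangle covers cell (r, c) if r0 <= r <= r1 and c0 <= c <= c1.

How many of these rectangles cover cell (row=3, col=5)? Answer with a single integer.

Check cell (3,5):
  A: rows 0-3 cols 1-5 -> covers
  B: rows 1-2 cols 4-6 -> outside (row miss)
  C: rows 4-5 cols 4-8 -> outside (row miss)
  D: rows 0-5 cols 1-3 -> outside (col miss)
Count covering = 1

Answer: 1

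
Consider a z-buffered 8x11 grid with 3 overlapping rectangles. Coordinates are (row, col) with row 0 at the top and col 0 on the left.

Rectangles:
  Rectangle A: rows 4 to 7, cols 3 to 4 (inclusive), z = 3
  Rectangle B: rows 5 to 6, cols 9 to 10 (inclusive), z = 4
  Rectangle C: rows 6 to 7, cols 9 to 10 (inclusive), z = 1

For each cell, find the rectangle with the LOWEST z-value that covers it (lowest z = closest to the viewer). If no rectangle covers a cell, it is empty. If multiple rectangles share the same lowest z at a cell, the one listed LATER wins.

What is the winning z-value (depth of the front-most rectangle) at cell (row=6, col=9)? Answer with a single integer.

Check cell (6,9):
  A: rows 4-7 cols 3-4 -> outside (col miss)
  B: rows 5-6 cols 9-10 z=4 -> covers; best now B (z=4)
  C: rows 6-7 cols 9-10 z=1 -> covers; best now C (z=1)
Winner: C at z=1

Answer: 1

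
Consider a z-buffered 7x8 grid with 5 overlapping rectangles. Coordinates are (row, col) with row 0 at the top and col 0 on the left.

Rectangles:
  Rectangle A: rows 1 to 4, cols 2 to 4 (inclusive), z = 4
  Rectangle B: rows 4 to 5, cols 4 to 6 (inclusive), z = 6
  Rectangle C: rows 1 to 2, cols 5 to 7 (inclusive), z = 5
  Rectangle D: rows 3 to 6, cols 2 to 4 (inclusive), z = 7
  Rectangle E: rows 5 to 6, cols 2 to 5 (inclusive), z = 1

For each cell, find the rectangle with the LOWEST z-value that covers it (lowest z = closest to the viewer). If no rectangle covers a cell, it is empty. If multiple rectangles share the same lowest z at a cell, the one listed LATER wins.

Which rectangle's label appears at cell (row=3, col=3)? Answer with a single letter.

Check cell (3,3):
  A: rows 1-4 cols 2-4 z=4 -> covers; best now A (z=4)
  B: rows 4-5 cols 4-6 -> outside (row miss)
  C: rows 1-2 cols 5-7 -> outside (row miss)
  D: rows 3-6 cols 2-4 z=7 -> covers; best now A (z=4)
  E: rows 5-6 cols 2-5 -> outside (row miss)
Winner: A at z=4

Answer: A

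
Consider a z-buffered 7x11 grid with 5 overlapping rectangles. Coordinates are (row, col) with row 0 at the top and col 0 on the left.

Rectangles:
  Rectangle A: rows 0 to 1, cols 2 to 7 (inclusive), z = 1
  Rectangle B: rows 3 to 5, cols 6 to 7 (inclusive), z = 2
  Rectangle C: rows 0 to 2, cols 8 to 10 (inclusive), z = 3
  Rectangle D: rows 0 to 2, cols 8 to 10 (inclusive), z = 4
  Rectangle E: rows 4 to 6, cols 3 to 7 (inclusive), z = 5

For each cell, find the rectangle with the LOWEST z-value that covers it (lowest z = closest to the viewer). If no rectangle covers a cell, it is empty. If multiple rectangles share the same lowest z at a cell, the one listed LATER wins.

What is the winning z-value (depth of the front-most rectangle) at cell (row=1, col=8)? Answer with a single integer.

Answer: 3

Derivation:
Check cell (1,8):
  A: rows 0-1 cols 2-7 -> outside (col miss)
  B: rows 3-5 cols 6-7 -> outside (row miss)
  C: rows 0-2 cols 8-10 z=3 -> covers; best now C (z=3)
  D: rows 0-2 cols 8-10 z=4 -> covers; best now C (z=3)
  E: rows 4-6 cols 3-7 -> outside (row miss)
Winner: C at z=3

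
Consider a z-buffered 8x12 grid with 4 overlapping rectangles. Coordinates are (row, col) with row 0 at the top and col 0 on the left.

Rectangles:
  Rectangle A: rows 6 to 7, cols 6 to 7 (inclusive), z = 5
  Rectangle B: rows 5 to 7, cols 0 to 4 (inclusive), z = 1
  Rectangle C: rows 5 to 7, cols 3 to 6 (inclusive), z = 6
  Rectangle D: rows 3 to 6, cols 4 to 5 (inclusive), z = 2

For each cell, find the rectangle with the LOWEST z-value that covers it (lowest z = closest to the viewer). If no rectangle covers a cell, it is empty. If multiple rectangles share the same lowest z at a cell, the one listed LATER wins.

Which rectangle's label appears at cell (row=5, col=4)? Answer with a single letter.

Check cell (5,4):
  A: rows 6-7 cols 6-7 -> outside (row miss)
  B: rows 5-7 cols 0-4 z=1 -> covers; best now B (z=1)
  C: rows 5-7 cols 3-6 z=6 -> covers; best now B (z=1)
  D: rows 3-6 cols 4-5 z=2 -> covers; best now B (z=1)
Winner: B at z=1

Answer: B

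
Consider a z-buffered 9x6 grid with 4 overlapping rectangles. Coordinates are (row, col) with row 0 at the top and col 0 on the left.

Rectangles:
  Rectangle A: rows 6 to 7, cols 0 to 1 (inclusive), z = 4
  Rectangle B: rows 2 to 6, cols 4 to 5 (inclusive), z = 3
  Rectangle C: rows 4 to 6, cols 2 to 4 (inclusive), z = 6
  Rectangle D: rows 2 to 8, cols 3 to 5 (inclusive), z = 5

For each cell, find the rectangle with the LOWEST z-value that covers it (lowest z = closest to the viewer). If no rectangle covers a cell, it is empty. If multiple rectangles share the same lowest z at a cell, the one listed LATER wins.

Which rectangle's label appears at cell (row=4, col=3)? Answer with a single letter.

Answer: D

Derivation:
Check cell (4,3):
  A: rows 6-7 cols 0-1 -> outside (row miss)
  B: rows 2-6 cols 4-5 -> outside (col miss)
  C: rows 4-6 cols 2-4 z=6 -> covers; best now C (z=6)
  D: rows 2-8 cols 3-5 z=5 -> covers; best now D (z=5)
Winner: D at z=5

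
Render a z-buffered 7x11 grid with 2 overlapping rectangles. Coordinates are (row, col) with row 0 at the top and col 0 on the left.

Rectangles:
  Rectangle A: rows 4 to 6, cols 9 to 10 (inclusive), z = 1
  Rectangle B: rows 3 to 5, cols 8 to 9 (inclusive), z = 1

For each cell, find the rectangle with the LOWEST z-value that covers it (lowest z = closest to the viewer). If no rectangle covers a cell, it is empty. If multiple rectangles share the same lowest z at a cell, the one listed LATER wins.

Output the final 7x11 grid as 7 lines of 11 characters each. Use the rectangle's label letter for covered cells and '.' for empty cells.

...........
...........
...........
........BB.
........BBA
........BBA
.........AA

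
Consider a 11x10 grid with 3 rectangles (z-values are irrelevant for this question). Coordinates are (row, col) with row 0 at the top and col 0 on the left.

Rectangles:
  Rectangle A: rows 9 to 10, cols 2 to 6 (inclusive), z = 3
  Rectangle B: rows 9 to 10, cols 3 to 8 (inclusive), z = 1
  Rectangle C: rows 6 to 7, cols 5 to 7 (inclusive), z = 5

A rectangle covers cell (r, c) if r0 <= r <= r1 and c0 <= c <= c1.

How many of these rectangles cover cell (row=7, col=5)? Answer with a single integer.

Answer: 1

Derivation:
Check cell (7,5):
  A: rows 9-10 cols 2-6 -> outside (row miss)
  B: rows 9-10 cols 3-8 -> outside (row miss)
  C: rows 6-7 cols 5-7 -> covers
Count covering = 1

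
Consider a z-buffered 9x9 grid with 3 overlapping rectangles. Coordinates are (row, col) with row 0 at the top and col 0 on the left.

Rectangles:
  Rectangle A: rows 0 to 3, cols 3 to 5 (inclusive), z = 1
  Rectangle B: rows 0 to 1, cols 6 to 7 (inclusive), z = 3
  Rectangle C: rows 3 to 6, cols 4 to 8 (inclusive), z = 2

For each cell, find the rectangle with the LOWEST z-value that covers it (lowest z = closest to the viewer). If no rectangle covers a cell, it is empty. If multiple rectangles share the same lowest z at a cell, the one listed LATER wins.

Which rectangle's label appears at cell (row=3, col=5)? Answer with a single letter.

Answer: A

Derivation:
Check cell (3,5):
  A: rows 0-3 cols 3-5 z=1 -> covers; best now A (z=1)
  B: rows 0-1 cols 6-7 -> outside (row miss)
  C: rows 3-6 cols 4-8 z=2 -> covers; best now A (z=1)
Winner: A at z=1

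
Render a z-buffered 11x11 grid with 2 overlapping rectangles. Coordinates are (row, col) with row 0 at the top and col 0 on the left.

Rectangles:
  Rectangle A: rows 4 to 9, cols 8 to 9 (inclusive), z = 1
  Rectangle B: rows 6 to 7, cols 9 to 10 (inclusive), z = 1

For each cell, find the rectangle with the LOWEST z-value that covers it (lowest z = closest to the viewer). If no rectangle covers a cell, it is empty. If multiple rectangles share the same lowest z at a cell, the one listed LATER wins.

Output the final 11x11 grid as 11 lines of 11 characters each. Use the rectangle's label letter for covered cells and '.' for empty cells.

...........
...........
...........
...........
........AA.
........AA.
........ABB
........ABB
........AA.
........AA.
...........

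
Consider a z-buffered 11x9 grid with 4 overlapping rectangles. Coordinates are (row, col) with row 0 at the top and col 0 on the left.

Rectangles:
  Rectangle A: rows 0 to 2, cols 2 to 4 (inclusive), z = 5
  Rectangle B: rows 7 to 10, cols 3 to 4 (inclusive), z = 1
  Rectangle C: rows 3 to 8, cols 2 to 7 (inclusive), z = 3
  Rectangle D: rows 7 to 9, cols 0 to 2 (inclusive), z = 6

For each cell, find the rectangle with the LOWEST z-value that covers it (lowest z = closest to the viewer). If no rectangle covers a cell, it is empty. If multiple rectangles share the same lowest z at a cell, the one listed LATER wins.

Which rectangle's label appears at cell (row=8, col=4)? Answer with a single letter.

Answer: B

Derivation:
Check cell (8,4):
  A: rows 0-2 cols 2-4 -> outside (row miss)
  B: rows 7-10 cols 3-4 z=1 -> covers; best now B (z=1)
  C: rows 3-8 cols 2-7 z=3 -> covers; best now B (z=1)
  D: rows 7-9 cols 0-2 -> outside (col miss)
Winner: B at z=1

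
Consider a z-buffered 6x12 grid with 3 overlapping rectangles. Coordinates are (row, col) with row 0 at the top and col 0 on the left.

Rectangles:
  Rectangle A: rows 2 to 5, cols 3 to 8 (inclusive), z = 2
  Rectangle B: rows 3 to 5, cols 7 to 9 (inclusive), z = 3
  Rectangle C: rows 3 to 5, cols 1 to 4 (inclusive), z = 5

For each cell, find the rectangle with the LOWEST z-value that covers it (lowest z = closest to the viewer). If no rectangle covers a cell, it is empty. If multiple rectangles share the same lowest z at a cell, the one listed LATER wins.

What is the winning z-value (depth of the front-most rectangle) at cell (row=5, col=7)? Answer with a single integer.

Answer: 2

Derivation:
Check cell (5,7):
  A: rows 2-5 cols 3-8 z=2 -> covers; best now A (z=2)
  B: rows 3-5 cols 7-9 z=3 -> covers; best now A (z=2)
  C: rows 3-5 cols 1-4 -> outside (col miss)
Winner: A at z=2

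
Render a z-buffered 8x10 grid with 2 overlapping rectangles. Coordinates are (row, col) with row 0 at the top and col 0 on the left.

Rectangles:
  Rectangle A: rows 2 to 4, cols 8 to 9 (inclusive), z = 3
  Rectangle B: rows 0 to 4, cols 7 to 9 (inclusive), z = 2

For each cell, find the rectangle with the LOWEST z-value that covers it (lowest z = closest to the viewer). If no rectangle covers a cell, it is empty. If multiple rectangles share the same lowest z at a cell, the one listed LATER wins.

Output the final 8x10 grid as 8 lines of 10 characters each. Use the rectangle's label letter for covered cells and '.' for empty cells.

.......BBB
.......BBB
.......BBB
.......BBB
.......BBB
..........
..........
..........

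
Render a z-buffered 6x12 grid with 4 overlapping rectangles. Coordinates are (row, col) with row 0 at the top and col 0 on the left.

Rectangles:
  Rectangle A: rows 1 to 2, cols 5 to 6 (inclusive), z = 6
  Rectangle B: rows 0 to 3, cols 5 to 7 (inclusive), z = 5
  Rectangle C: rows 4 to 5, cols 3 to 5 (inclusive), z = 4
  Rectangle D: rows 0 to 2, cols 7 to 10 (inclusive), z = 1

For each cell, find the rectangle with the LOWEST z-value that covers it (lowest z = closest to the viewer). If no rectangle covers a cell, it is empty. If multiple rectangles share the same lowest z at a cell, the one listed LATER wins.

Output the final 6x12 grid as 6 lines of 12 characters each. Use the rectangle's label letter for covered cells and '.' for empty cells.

.....BBDDDD.
.....BBDDDD.
.....BBDDDD.
.....BBB....
...CCC......
...CCC......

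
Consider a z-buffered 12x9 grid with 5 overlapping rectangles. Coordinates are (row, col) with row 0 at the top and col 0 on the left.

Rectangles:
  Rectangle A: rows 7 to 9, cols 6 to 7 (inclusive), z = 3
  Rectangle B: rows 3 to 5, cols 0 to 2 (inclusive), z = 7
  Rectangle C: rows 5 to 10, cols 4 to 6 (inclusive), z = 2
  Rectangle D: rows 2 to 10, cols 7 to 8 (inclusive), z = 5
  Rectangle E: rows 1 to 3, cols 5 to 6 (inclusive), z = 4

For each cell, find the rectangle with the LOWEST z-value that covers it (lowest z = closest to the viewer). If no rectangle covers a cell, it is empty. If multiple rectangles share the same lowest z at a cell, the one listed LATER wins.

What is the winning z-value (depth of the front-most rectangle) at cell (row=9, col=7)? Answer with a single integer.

Check cell (9,7):
  A: rows 7-9 cols 6-7 z=3 -> covers; best now A (z=3)
  B: rows 3-5 cols 0-2 -> outside (row miss)
  C: rows 5-10 cols 4-6 -> outside (col miss)
  D: rows 2-10 cols 7-8 z=5 -> covers; best now A (z=3)
  E: rows 1-3 cols 5-6 -> outside (row miss)
Winner: A at z=3

Answer: 3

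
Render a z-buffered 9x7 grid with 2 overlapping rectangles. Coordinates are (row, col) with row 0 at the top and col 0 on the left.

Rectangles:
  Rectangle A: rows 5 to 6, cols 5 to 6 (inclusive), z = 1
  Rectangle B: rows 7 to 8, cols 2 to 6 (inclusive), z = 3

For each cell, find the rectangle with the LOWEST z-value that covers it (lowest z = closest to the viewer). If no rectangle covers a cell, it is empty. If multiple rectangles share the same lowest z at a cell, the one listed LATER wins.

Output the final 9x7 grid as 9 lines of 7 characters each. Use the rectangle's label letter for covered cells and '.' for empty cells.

.......
.......
.......
.......
.......
.....AA
.....AA
..BBBBB
..BBBBB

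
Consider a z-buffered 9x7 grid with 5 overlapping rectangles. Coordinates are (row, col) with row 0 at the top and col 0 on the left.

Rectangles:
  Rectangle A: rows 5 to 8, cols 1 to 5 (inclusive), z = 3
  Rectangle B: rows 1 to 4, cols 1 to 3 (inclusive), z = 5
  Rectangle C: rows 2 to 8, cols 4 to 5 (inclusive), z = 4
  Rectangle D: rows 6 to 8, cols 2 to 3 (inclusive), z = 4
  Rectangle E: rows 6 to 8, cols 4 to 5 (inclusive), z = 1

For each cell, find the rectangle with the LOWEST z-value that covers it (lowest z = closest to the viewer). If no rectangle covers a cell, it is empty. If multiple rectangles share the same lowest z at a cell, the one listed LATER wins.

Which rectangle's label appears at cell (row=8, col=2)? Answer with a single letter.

Check cell (8,2):
  A: rows 5-8 cols 1-5 z=3 -> covers; best now A (z=3)
  B: rows 1-4 cols 1-3 -> outside (row miss)
  C: rows 2-8 cols 4-5 -> outside (col miss)
  D: rows 6-8 cols 2-3 z=4 -> covers; best now A (z=3)
  E: rows 6-8 cols 4-5 -> outside (col miss)
Winner: A at z=3

Answer: A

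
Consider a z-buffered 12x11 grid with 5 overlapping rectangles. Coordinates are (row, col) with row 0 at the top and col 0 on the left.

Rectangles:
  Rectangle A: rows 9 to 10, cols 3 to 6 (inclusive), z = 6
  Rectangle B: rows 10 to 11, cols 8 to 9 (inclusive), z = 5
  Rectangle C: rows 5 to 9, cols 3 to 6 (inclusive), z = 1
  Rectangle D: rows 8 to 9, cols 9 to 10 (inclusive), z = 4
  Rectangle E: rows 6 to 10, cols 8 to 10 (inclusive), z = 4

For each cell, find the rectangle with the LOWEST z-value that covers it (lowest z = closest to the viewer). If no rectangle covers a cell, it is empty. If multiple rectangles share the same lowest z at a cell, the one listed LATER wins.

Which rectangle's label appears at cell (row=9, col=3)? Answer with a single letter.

Answer: C

Derivation:
Check cell (9,3):
  A: rows 9-10 cols 3-6 z=6 -> covers; best now A (z=6)
  B: rows 10-11 cols 8-9 -> outside (row miss)
  C: rows 5-9 cols 3-6 z=1 -> covers; best now C (z=1)
  D: rows 8-9 cols 9-10 -> outside (col miss)
  E: rows 6-10 cols 8-10 -> outside (col miss)
Winner: C at z=1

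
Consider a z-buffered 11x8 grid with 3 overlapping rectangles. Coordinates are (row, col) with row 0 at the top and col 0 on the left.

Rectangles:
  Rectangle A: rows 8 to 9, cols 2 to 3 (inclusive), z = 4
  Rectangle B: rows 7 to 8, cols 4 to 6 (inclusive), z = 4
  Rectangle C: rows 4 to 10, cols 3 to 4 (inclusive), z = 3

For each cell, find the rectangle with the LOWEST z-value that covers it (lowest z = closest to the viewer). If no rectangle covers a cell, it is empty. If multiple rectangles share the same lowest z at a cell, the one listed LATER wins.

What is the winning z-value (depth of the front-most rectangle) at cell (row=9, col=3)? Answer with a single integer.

Answer: 3

Derivation:
Check cell (9,3):
  A: rows 8-9 cols 2-3 z=4 -> covers; best now A (z=4)
  B: rows 7-8 cols 4-6 -> outside (row miss)
  C: rows 4-10 cols 3-4 z=3 -> covers; best now C (z=3)
Winner: C at z=3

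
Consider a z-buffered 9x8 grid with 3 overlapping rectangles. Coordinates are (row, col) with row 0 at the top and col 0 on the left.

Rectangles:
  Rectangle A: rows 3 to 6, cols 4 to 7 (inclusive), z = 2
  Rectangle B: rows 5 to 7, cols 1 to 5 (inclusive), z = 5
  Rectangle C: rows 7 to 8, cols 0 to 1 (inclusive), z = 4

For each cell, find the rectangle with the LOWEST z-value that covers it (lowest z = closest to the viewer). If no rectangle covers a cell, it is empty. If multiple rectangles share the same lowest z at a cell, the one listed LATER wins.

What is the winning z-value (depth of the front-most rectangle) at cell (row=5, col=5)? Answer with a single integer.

Answer: 2

Derivation:
Check cell (5,5):
  A: rows 3-6 cols 4-7 z=2 -> covers; best now A (z=2)
  B: rows 5-7 cols 1-5 z=5 -> covers; best now A (z=2)
  C: rows 7-8 cols 0-1 -> outside (row miss)
Winner: A at z=2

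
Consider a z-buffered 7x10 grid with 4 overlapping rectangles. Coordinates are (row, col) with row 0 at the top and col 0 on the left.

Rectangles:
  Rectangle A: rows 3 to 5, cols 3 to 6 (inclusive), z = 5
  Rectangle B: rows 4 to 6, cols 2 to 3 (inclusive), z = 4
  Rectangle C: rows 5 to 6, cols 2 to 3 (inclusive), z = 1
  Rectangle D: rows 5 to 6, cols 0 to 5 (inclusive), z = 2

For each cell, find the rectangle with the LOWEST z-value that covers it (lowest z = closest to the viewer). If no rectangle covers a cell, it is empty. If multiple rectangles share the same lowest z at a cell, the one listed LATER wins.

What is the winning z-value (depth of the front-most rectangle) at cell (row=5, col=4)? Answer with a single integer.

Answer: 2

Derivation:
Check cell (5,4):
  A: rows 3-5 cols 3-6 z=5 -> covers; best now A (z=5)
  B: rows 4-6 cols 2-3 -> outside (col miss)
  C: rows 5-6 cols 2-3 -> outside (col miss)
  D: rows 5-6 cols 0-5 z=2 -> covers; best now D (z=2)
Winner: D at z=2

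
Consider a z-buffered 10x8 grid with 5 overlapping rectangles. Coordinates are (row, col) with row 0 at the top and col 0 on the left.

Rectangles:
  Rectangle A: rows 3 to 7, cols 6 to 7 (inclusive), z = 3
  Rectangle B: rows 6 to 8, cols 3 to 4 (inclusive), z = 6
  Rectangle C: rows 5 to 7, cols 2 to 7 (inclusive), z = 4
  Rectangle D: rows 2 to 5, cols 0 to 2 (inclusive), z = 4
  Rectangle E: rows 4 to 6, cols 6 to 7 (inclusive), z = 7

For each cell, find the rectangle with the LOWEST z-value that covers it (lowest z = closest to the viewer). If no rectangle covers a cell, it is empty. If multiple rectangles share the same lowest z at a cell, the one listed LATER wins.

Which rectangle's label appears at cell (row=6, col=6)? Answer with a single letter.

Answer: A

Derivation:
Check cell (6,6):
  A: rows 3-7 cols 6-7 z=3 -> covers; best now A (z=3)
  B: rows 6-8 cols 3-4 -> outside (col miss)
  C: rows 5-7 cols 2-7 z=4 -> covers; best now A (z=3)
  D: rows 2-5 cols 0-2 -> outside (row miss)
  E: rows 4-6 cols 6-7 z=7 -> covers; best now A (z=3)
Winner: A at z=3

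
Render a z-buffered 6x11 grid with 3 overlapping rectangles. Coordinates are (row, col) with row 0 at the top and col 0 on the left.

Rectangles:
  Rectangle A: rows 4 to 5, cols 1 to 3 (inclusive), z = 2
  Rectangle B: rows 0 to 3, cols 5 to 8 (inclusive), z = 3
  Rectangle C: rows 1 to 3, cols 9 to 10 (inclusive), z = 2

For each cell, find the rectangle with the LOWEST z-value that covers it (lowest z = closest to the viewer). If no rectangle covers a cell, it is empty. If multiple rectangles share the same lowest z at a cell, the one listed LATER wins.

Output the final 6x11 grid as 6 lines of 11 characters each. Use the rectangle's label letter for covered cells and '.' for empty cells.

.....BBBB..
.....BBBBCC
.....BBBBCC
.....BBBBCC
.AAA.......
.AAA.......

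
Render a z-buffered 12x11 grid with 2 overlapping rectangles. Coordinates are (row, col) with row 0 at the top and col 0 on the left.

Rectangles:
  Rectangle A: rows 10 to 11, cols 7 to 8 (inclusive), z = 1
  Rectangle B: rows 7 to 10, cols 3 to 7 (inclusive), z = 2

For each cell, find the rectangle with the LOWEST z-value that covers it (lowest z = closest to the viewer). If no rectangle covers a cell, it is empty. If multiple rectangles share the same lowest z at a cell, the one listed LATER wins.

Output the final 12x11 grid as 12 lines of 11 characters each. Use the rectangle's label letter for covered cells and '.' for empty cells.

...........
...........
...........
...........
...........
...........
...........
...BBBBB...
...BBBBB...
...BBBBB...
...BBBBAA..
.......AA..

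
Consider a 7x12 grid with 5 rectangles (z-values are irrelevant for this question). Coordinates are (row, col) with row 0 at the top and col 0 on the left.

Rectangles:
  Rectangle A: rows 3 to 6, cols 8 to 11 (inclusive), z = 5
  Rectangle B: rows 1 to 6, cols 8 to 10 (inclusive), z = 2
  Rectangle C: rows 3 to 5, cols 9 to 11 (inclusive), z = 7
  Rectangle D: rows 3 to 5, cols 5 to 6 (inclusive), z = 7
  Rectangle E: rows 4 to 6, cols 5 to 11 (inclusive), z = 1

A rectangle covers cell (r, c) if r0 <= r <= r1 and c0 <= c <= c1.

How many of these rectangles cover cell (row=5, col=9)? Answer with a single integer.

Answer: 4

Derivation:
Check cell (5,9):
  A: rows 3-6 cols 8-11 -> covers
  B: rows 1-6 cols 8-10 -> covers
  C: rows 3-5 cols 9-11 -> covers
  D: rows 3-5 cols 5-6 -> outside (col miss)
  E: rows 4-6 cols 5-11 -> covers
Count covering = 4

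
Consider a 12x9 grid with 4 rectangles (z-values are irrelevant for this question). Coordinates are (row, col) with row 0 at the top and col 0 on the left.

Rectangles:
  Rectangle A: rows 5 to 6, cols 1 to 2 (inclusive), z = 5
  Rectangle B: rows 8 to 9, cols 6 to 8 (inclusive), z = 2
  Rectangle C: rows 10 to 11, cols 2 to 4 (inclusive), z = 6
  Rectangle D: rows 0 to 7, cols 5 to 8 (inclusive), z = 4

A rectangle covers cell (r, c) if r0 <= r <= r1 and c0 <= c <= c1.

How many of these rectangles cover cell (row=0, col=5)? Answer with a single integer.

Answer: 1

Derivation:
Check cell (0,5):
  A: rows 5-6 cols 1-2 -> outside (row miss)
  B: rows 8-9 cols 6-8 -> outside (row miss)
  C: rows 10-11 cols 2-4 -> outside (row miss)
  D: rows 0-7 cols 5-8 -> covers
Count covering = 1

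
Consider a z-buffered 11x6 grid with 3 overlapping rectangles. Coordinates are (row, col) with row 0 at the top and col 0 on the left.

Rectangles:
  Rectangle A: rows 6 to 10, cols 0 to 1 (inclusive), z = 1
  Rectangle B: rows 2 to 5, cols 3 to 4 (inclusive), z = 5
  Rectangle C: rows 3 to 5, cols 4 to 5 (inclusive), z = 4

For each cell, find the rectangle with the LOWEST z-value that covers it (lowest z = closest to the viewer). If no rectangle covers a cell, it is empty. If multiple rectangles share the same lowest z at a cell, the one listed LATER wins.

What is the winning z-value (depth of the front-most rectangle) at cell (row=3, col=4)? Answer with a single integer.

Answer: 4

Derivation:
Check cell (3,4):
  A: rows 6-10 cols 0-1 -> outside (row miss)
  B: rows 2-5 cols 3-4 z=5 -> covers; best now B (z=5)
  C: rows 3-5 cols 4-5 z=4 -> covers; best now C (z=4)
Winner: C at z=4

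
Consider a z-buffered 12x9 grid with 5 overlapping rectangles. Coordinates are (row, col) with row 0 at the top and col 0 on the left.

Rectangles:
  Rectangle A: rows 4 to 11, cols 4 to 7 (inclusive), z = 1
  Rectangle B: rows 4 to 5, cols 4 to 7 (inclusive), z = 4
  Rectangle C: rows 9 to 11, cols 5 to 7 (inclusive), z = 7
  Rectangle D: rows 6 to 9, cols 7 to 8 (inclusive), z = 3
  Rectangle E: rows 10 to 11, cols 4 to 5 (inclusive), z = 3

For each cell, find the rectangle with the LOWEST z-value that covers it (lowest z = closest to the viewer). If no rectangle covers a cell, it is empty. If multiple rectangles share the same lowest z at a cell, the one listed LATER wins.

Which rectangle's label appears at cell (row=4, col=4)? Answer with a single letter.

Answer: A

Derivation:
Check cell (4,4):
  A: rows 4-11 cols 4-7 z=1 -> covers; best now A (z=1)
  B: rows 4-5 cols 4-7 z=4 -> covers; best now A (z=1)
  C: rows 9-11 cols 5-7 -> outside (row miss)
  D: rows 6-9 cols 7-8 -> outside (row miss)
  E: rows 10-11 cols 4-5 -> outside (row miss)
Winner: A at z=1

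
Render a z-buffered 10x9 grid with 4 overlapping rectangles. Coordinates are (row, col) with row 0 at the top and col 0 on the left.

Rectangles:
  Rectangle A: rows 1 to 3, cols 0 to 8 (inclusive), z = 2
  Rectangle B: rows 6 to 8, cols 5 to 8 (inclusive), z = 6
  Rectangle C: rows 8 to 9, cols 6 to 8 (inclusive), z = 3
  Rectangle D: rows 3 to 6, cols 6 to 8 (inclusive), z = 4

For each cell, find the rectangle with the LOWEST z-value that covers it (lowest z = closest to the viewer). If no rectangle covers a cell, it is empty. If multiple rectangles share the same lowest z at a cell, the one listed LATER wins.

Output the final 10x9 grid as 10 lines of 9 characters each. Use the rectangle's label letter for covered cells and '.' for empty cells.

.........
AAAAAAAAA
AAAAAAAAA
AAAAAAAAA
......DDD
......DDD
.....BDDD
.....BBBB
.....BCCC
......CCC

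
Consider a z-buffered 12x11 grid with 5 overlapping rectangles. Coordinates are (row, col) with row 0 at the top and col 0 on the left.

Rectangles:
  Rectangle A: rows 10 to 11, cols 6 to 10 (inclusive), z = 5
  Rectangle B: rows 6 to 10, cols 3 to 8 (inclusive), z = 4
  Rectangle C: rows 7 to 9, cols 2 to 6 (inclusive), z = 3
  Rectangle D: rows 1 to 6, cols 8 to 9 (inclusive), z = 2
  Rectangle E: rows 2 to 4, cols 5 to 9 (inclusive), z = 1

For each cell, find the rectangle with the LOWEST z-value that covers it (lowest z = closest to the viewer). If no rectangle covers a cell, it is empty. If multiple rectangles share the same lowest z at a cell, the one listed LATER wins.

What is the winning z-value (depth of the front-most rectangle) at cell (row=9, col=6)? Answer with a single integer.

Check cell (9,6):
  A: rows 10-11 cols 6-10 -> outside (row miss)
  B: rows 6-10 cols 3-8 z=4 -> covers; best now B (z=4)
  C: rows 7-9 cols 2-6 z=3 -> covers; best now C (z=3)
  D: rows 1-6 cols 8-9 -> outside (row miss)
  E: rows 2-4 cols 5-9 -> outside (row miss)
Winner: C at z=3

Answer: 3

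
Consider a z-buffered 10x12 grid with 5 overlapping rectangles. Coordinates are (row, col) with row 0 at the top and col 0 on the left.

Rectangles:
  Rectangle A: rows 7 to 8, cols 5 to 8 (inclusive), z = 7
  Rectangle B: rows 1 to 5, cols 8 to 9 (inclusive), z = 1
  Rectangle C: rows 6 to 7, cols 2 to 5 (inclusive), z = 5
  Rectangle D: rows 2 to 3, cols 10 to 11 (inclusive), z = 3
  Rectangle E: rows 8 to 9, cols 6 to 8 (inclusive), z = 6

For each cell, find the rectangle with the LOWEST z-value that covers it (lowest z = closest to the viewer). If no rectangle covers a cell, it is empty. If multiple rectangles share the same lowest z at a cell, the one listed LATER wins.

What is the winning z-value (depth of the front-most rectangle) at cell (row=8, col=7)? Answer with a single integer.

Check cell (8,7):
  A: rows 7-8 cols 5-8 z=7 -> covers; best now A (z=7)
  B: rows 1-5 cols 8-9 -> outside (row miss)
  C: rows 6-7 cols 2-5 -> outside (row miss)
  D: rows 2-3 cols 10-11 -> outside (row miss)
  E: rows 8-9 cols 6-8 z=6 -> covers; best now E (z=6)
Winner: E at z=6

Answer: 6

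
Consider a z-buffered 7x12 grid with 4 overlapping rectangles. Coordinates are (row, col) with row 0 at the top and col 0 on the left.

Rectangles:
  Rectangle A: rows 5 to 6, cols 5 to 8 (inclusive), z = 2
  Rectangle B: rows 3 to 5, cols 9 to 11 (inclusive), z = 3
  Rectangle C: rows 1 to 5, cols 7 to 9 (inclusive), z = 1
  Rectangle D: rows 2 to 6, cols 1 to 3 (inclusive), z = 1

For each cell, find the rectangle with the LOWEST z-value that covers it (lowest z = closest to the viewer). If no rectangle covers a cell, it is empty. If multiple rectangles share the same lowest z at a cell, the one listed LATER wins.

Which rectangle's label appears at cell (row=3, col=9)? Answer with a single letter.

Answer: C

Derivation:
Check cell (3,9):
  A: rows 5-6 cols 5-8 -> outside (row miss)
  B: rows 3-5 cols 9-11 z=3 -> covers; best now B (z=3)
  C: rows 1-5 cols 7-9 z=1 -> covers; best now C (z=1)
  D: rows 2-6 cols 1-3 -> outside (col miss)
Winner: C at z=1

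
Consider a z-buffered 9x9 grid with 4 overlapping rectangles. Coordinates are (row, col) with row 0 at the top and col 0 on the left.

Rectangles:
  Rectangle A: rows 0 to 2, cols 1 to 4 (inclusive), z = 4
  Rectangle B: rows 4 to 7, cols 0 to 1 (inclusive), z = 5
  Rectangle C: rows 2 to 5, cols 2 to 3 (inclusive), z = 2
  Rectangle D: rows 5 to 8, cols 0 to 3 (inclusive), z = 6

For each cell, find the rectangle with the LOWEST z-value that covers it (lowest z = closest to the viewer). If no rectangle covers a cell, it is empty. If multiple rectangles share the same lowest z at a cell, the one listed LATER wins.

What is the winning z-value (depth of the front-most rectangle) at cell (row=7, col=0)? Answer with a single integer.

Answer: 5

Derivation:
Check cell (7,0):
  A: rows 0-2 cols 1-4 -> outside (row miss)
  B: rows 4-7 cols 0-1 z=5 -> covers; best now B (z=5)
  C: rows 2-5 cols 2-3 -> outside (row miss)
  D: rows 5-8 cols 0-3 z=6 -> covers; best now B (z=5)
Winner: B at z=5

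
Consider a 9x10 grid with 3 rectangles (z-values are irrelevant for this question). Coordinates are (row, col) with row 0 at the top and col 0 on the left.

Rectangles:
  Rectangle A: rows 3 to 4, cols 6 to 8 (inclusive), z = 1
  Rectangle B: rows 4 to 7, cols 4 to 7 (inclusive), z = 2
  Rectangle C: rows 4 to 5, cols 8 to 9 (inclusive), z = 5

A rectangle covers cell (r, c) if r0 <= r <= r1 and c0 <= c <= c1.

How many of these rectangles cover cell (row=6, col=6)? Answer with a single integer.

Check cell (6,6):
  A: rows 3-4 cols 6-8 -> outside (row miss)
  B: rows 4-7 cols 4-7 -> covers
  C: rows 4-5 cols 8-9 -> outside (row miss)
Count covering = 1

Answer: 1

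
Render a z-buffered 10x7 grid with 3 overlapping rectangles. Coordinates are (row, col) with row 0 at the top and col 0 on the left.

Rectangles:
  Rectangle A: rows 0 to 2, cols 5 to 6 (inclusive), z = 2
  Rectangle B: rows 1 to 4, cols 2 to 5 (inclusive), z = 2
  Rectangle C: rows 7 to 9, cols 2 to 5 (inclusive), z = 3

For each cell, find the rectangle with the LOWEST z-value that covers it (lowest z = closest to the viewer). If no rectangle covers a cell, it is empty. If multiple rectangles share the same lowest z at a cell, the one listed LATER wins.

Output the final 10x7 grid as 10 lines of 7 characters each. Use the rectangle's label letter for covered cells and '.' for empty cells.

.....AA
..BBBBA
..BBBBA
..BBBB.
..BBBB.
.......
.......
..CCCC.
..CCCC.
..CCCC.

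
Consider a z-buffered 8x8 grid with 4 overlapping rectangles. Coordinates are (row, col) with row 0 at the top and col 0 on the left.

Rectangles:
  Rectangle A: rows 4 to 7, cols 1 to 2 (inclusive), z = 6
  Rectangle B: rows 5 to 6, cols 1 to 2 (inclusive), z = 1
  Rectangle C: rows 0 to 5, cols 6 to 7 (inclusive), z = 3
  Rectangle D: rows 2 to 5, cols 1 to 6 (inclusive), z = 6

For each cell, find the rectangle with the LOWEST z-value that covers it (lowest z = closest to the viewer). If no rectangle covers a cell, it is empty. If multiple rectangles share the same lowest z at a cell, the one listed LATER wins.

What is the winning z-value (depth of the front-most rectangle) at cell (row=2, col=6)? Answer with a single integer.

Answer: 3

Derivation:
Check cell (2,6):
  A: rows 4-7 cols 1-2 -> outside (row miss)
  B: rows 5-6 cols 1-2 -> outside (row miss)
  C: rows 0-5 cols 6-7 z=3 -> covers; best now C (z=3)
  D: rows 2-5 cols 1-6 z=6 -> covers; best now C (z=3)
Winner: C at z=3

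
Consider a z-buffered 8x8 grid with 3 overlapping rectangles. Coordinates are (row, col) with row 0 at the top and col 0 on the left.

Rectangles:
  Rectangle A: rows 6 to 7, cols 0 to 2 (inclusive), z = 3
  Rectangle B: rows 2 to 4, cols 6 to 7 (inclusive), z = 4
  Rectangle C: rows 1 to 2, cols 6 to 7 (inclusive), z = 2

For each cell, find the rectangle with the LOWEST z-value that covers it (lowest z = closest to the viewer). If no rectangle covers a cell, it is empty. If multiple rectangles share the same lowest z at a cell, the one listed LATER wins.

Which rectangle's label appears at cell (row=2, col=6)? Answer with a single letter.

Check cell (2,6):
  A: rows 6-7 cols 0-2 -> outside (row miss)
  B: rows 2-4 cols 6-7 z=4 -> covers; best now B (z=4)
  C: rows 1-2 cols 6-7 z=2 -> covers; best now C (z=2)
Winner: C at z=2

Answer: C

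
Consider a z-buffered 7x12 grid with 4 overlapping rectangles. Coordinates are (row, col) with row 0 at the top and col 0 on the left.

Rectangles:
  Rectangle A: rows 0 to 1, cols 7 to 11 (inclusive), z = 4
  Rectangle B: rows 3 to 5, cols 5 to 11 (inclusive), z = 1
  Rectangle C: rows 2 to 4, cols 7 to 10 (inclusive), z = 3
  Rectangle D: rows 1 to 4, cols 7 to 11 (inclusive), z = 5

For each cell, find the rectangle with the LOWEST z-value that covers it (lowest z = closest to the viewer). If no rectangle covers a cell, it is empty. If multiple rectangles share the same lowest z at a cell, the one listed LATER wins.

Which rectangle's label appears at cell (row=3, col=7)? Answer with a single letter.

Answer: B

Derivation:
Check cell (3,7):
  A: rows 0-1 cols 7-11 -> outside (row miss)
  B: rows 3-5 cols 5-11 z=1 -> covers; best now B (z=1)
  C: rows 2-4 cols 7-10 z=3 -> covers; best now B (z=1)
  D: rows 1-4 cols 7-11 z=5 -> covers; best now B (z=1)
Winner: B at z=1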